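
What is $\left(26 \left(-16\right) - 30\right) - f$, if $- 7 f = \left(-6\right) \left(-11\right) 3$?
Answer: $- \frac{2924}{7} \approx -417.71$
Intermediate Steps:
$f = - \frac{198}{7}$ ($f = - \frac{\left(-6\right) \left(-11\right) 3}{7} = - \frac{66 \cdot 3}{7} = \left(- \frac{1}{7}\right) 198 = - \frac{198}{7} \approx -28.286$)
$\left(26 \left(-16\right) - 30\right) - f = \left(26 \left(-16\right) - 30\right) - - \frac{198}{7} = \left(-416 - 30\right) + \frac{198}{7} = -446 + \frac{198}{7} = - \frac{2924}{7}$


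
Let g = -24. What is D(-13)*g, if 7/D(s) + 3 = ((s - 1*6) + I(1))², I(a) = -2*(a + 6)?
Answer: -28/181 ≈ -0.15470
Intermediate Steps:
I(a) = -12 - 2*a (I(a) = -2*(6 + a) = -12 - 2*a)
D(s) = 7/(-3 + (-20 + s)²) (D(s) = 7/(-3 + ((s - 1*6) + (-12 - 2*1))²) = 7/(-3 + ((s - 6) + (-12 - 2))²) = 7/(-3 + ((-6 + s) - 14)²) = 7/(-3 + (-20 + s)²))
D(-13)*g = (7/(-3 + (-20 - 13)²))*(-24) = (7/(-3 + (-33)²))*(-24) = (7/(-3 + 1089))*(-24) = (7/1086)*(-24) = -28/181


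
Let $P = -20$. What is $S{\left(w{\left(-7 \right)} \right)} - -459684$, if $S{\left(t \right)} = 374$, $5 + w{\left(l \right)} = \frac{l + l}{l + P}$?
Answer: $460058$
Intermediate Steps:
$w{\left(l \right)} = -5 + \frac{2 l}{-20 + l}$ ($w{\left(l \right)} = -5 + \frac{l + l}{l - 20} = -5 + \frac{2 l}{-20 + l}$)
$S{\left(w{\left(-7 \right)} \right)} - -459684 = 374 - -459684 = 374 + 459684 = 460058$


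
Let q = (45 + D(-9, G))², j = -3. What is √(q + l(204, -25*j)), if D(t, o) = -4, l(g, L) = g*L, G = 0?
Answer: √16981 ≈ 130.31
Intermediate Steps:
l(g, L) = L*g
q = 1681 (q = (45 - 4)² = 41² = 1681)
√(q + l(204, -25*j)) = √(1681 - 25*(-3)*204) = √(1681 + 75*204) = √(1681 + 15300) = √16981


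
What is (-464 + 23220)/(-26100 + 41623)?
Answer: 22756/15523 ≈ 1.4660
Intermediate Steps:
(-464 + 23220)/(-26100 + 41623) = 22756/15523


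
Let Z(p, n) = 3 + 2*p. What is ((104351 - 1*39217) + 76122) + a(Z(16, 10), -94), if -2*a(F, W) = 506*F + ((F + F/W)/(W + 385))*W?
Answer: 25686879/194 ≈ 1.3241e+5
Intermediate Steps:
a(F, W) = -253*F - W*(F + F/W)/(2*(385 + W)) (a(F, W) = -(506*F + ((F + F/W)/(W + 385))*W)/2 = -(506*F + ((F + F/W)/(385 + W))*W)/2 = -(506*F + W*(F + F/W)/(385 + W))/2 = -253*F - W*(F + F/W)/(2*(385 + W)))
((104351 - 1*39217) + 76122) + a(Z(16, 10), -94) = ((104351 - 1*39217) + 76122) - 3*(3 + 2*16)*(64937 + 169*(-94))/(770 + 2*(-94)) = ((104351 - 39217) + 76122) - 3*(3 + 32)*(64937 - 15886)/(770 - 188) = (65134 + 76122) - 3*35*49051/582 = 141256 - 3*35*1/582*49051 = 141256 - 1716785/194 = 25686879/194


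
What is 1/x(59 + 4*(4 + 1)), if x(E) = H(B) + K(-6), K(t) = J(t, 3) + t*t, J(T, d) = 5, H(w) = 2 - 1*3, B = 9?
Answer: 1/40 ≈ 0.025000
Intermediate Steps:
H(w) = -1 (H(w) = 2 - 3 = -1)
K(t) = 5 + t² (K(t) = 5 + t*t = 5 + t²)
x(E) = 40 (x(E) = -1 + (5 + (-6)²) = -1 + (5 + 36) = -1 + 41 = 40)
1/x(59 + 4*(4 + 1)) = 1/40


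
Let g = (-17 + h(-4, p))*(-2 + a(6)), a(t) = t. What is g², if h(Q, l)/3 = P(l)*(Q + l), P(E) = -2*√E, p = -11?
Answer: -1420976 - 48960*I*√11 ≈ -1.421e+6 - 1.6238e+5*I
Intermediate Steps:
h(Q, l) = -6*√l*(Q + l) (h(Q, l) = 3*((-2*√l)*(Q + l)) = 3*(-2*√l*(Q + l)) = -6*√l*(Q + l))
g = -68 + 360*I*√11 (g = (-17 + 6*√(-11)*(-1*(-4) - 1*(-11)))*(-2 + 6) = (-17 + 6*(I*√11)*(4 + 11))*4 = (-17 + 6*(I*√11)*15)*4 = (-17 + 90*I*√11)*4 = -68 + 360*I*√11 ≈ -68.0 + 1194.0*I)
g² = (-68 + 360*I*√11)²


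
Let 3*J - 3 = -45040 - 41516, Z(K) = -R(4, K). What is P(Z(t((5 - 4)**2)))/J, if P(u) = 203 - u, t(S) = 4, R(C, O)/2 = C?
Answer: -211/28851 ≈ -0.0073134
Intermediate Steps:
R(C, O) = 2*C
Z(K) = -8 (Z(K) = -2*4 = -1*8 = -8)
J = -28851 (J = 1 + (-45040 - 41516)/3 = 1 + (1/3)*(-86556) = 1 - 28852 = -28851)
P(Z(t((5 - 4)**2)))/J = (203 - 1*(-8))/(-28851) = (203 + 8)*(-1/28851) = 211*(-1/28851) = -211/28851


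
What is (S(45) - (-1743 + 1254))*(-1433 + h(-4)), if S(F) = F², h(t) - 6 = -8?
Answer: -3607590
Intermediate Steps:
h(t) = -2 (h(t) = 6 - 8 = -2)
(S(45) - (-1743 + 1254))*(-1433 + h(-4)) = (45² - (-1743 + 1254))*(-1433 - 2) = (2025 - 1*(-489))*(-1435) = (2025 + 489)*(-1435) = 2514*(-1435) = -3607590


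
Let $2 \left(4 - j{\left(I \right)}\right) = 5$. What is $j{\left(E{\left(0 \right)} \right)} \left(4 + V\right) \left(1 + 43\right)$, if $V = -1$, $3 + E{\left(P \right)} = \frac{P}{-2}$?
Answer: $198$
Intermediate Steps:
$E{\left(P \right)} = -3 - \frac{P}{2}$ ($E{\left(P \right)} = -3 + \frac{P}{-2} = -3 + P \left(- \frac{1}{2}\right) = -3 - \frac{P}{2}$)
$j{\left(I \right)} = \frac{3}{2}$ ($j{\left(I \right)} = 4 - \frac{5}{2} = \frac{3}{2}$)
$j{\left(E{\left(0 \right)} \right)} \left(4 + V\right) \left(1 + 43\right) = \frac{3 \left(4 - 1\right)}{2} \left(1 + 43\right) = \frac{3}{2} \cdot 3 \cdot 44 = \frac{9}{2} \cdot 44 = 198$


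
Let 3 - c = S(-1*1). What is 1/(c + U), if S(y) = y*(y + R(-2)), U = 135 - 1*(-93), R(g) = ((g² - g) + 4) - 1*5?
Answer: 1/235 ≈ 0.0042553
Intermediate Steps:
R(g) = -1 + g² - g (R(g) = (4 + g² - g) - 5 = -1 + g² - g)
U = 228 (U = 135 + 93 = 228)
S(y) = y*(5 + y) (S(y) = y*(y + (-1 + (-2)² - 1*(-2))) = y*(y + (-1 + 4 + 2)) = y*(y + 5) = y*(5 + y))
c = 7 (c = 3 - (-1*1)*(5 - 1*1) = 3 - (-1)*(5 - 1) = 3 - (-1)*4 = 3 - 1*(-4) = 3 + 4 = 7)
1/(c + U) = 1/(7 + 228) = 1/235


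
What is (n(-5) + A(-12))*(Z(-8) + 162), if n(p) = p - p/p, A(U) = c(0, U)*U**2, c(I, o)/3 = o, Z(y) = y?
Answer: -799260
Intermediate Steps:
c(I, o) = 3*o
A(U) = 3*U**3 (A(U) = (3*U)*U**2 = 3*U**3)
n(p) = -1 + p (n(p) = p - 1*1 = p - 1 = -1 + p)
(n(-5) + A(-12))*(Z(-8) + 162) = ((-1 - 5) + 3*(-12)**3)*(-8 + 162) = (-6 + 3*(-1728))*154 = (-6 - 5184)*154 = -5190*154 = -799260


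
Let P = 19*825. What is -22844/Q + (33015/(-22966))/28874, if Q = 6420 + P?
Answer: -15149049234121/14651642674980 ≈ -1.0339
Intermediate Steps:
P = 15675
Q = 22095 (Q = 6420 + 15675 = 22095)
-22844/Q + (33015/(-22966))/28874 = -22844/22095 + (33015/(-22966))/28874 = -22844*1/22095 + (33015*(-1/22966))*(1/28874) = -22844/22095 - 33015/22966*1/28874 = -22844/22095 - 33015/663120284 = -15149049234121/14651642674980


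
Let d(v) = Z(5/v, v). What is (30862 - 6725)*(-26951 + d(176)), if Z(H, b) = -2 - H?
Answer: -114499483421/176 ≈ -6.5057e+8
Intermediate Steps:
Z(H, b) = -2 - H
d(v) = -2 - 5/v
(30862 - 6725)*(-26951 + d(176)) = (30862 - 6725)*(-26951 + (-2 - 5/176)) = 24137*(-26951 + (-2 - 5*1/176)) = 24137*(-26951 + (-2 - 5/176)) = 24137*(-26951 - 357/176) = 24137*(-4743733/176) = -114499483421/176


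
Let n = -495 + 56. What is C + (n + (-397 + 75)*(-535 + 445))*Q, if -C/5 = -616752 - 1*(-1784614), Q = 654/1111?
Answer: -6468807596/1111 ≈ -5.8225e+6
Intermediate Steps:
n = -439
Q = 654/1111 (Q = 654*(1/1111) = 654/1111 ≈ 0.58866)
C = -5839310 (C = -5*(-616752 - 1*(-1784614)) = -5*(-616752 + 1784614) = -5*1167862 = -5839310)
C + (n + (-397 + 75)*(-535 + 445))*Q = -5839310 + (-439 + (-397 + 75)*(-535 + 445))*(654/1111) = -5839310 + (-439 - 322*(-90))*(654/1111) = -5839310 + (-439 + 28980)*(654/1111) = -5839310 + 28541*(654/1111) = -5839310 + 18665814/1111 = -6468807596/1111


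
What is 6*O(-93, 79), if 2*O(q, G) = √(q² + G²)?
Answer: 3*√14890 ≈ 366.07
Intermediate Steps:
O(q, G) = √(G² + q²)/2 (O(q, G) = √(q² + G²)/2 = √(G² + q²)/2)
6*O(-93, 79) = 6*(√(79² + (-93)²)/2) = 6*(√(6241 + 8649)/2) = 6*(√14890/2) = 3*√14890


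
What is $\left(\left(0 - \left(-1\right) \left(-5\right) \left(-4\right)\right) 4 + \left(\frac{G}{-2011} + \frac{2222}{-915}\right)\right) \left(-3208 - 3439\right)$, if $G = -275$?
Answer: $- \frac{950443781801}{1840065} \approx -5.1653 \cdot 10^{5}$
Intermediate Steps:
$\left(\left(0 - \left(-1\right) \left(-5\right) \left(-4\right)\right) 4 + \left(\frac{G}{-2011} + \frac{2222}{-915}\right)\right) \left(-3208 - 3439\right) = \left(\left(0 - \left(-1\right) \left(-5\right) \left(-4\right)\right) 4 + \left(- \frac{275}{-2011} + \frac{2222}{-915}\right)\right) \left(-3208 - 3439\right) = \left(\left(0 - 5 \left(-4\right)\right) 4 + \left(\left(-275\right) \left(- \frac{1}{2011}\right) + 2222 \left(- \frac{1}{915}\right)\right)\right) \left(-6647\right) = \left(\left(0 - -20\right) 4 + \left(\frac{275}{2011} - \frac{2222}{915}\right)\right) \left(-6647\right) = \left(\left(0 + 20\right) 4 - \frac{4216817}{1840065}\right) \left(-6647\right) = \left(20 \cdot 4 - \frac{4216817}{1840065}\right) \left(-6647\right) = \left(80 - \frac{4216817}{1840065}\right) \left(-6647\right) = \frac{142988383}{1840065} \left(-6647\right) = - \frac{950443781801}{1840065}$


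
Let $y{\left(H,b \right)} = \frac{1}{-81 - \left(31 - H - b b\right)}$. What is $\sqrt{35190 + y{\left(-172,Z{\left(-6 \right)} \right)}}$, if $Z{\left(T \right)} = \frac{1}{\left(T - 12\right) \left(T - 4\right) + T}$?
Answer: $\frac{3 \sqrt{289074834814473578}}{8598383} \approx 187.59$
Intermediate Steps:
$Z{\left(T \right)} = \frac{1}{T + \left(-12 + T\right) \left(-4 + T\right)}$ ($Z{\left(T \right)} = \frac{1}{\left(-12 + T\right) \left(-4 + T\right) + T} = \frac{1}{T + \left(-12 + T\right) \left(-4 + T\right)}$)
$y{\left(H,b \right)} = \frac{1}{-112 + H + b^{2}}$ ($y{\left(H,b \right)} = \frac{1}{-81 - \left(31 - H - b^{2}\right)} = \frac{1}{-81 + \left(-31 + H + b^{2}\right)} = \frac{1}{-112 + H + b^{2}}$)
$\sqrt{35190 + y{\left(-172,Z{\left(-6 \right)} \right)}} = \sqrt{35190 + \frac{1}{-112 - 172 + \left(\frac{1}{48 + \left(-6\right)^{2} - -90}\right)^{2}}} = \sqrt{35190 + \frac{1}{-112 - 172 + \left(\frac{1}{48 + 36 + 90}\right)^{2}}} = \sqrt{35190 + \frac{1}{-112 - 172 + \left(\frac{1}{174}\right)^{2}}} = \sqrt{35190 + \frac{1}{-112 - 172 + \frac{1}{30276}}} = \sqrt{35190 + \frac{1}{- \frac{8598383}{30276}}} = \sqrt{35190 - \frac{30276}{8598383}} = \sqrt{\frac{302577067494}{8598383}} = \frac{3 \sqrt{289074834814473578}}{8598383}$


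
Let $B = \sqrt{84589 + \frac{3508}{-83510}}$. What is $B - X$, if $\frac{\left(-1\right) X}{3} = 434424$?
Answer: $1303272 + \frac{\sqrt{147479158596455}}{41755} \approx 1.3036 \cdot 10^{6}$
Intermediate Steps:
$B = \frac{\sqrt{147479158596455}}{41755}$ ($B = \sqrt{84589 + 3508 \left(- \frac{1}{83510}\right)} = \sqrt{84589 - \frac{1754}{41755}} = \sqrt{\frac{3532011941}{41755}} = \frac{\sqrt{147479158596455}}{41755} \approx 290.84$)
$X = -1303272$ ($X = \left(-3\right) 434424 = -1303272$)
$B - X = \frac{\sqrt{147479158596455}}{41755} - -1303272 = \frac{\sqrt{147479158596455}}{41755} + 1303272 = 1303272 + \frac{\sqrt{147479158596455}}{41755}$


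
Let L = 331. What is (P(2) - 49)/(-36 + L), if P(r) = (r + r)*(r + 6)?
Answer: -17/295 ≈ -0.057627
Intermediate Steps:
P(r) = 2*r*(6 + r) (P(r) = (2*r)*(6 + r) = 2*r*(6 + r))
(P(2) - 49)/(-36 + L) = (2*2*(6 + 2) - 49)/(-36 + 331) = (2*2*8 - 49)/295 = (32 - 49)*(1/295) = -17*1/295 = -17/295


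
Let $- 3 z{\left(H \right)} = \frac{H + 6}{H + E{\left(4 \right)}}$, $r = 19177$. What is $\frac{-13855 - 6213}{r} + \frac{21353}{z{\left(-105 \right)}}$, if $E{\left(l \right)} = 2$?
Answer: $- \frac{42177769787}{632841} \approx -66648.0$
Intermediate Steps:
$z{\left(H \right)} = - \frac{6 + H}{3 \left(2 + H\right)}$ ($z{\left(H \right)} = - \frac{\left(H + 6\right) \frac{1}{H + 2}}{3} = - \frac{\left(6 + H\right) \frac{1}{2 + H}}{3} = - \frac{\frac{1}{2 + H} \left(6 + H\right)}{3} = - \frac{6 + H}{3 \left(2 + H\right)}$)
$\frac{-13855 - 6213}{r} + \frac{21353}{z{\left(-105 \right)}} = \frac{-13855 - 6213}{19177} + \frac{21353}{\frac{1}{3} \frac{1}{2 - 105} \left(-6 - -105\right)} = \left(-13855 - 6213\right) \frac{1}{19177} + \frac{21353}{\frac{1}{3} \frac{1}{-103} \left(-6 + 105\right)} = \left(-20068\right) \frac{1}{19177} + \frac{21353}{\frac{1}{3} \left(- \frac{1}{103}\right) 99} = - \frac{20068}{19177} + \frac{21353}{- \frac{33}{103}} = - \frac{20068}{19177} + 21353 \left(- \frac{103}{33}\right) = - \frac{20068}{19177} - \frac{2199359}{33} = - \frac{42177769787}{632841}$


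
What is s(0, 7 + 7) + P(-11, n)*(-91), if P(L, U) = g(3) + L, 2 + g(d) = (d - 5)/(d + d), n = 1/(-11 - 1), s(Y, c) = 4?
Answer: 3652/3 ≈ 1217.3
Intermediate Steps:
n = -1/12 (n = 1/(-12) = -1/12 ≈ -0.083333)
g(d) = -2 + (-5 + d)/(2*d) (g(d) = -2 + (d - 5)/(d + d) = -2 + (-5 + d)/((2*d)) = -2 + (-5 + d)*(1/(2*d)) = -2 + (-5 + d)/(2*d))
P(L, U) = -7/3 + L (P(L, U) = (½)*(-5 - 3*3)/3 + L = (½)*(⅓)*(-5 - 9) + L = (½)*(⅓)*(-14) + L = -7/3 + L)
s(0, 7 + 7) + P(-11, n)*(-91) = 4 + (-7/3 - 11)*(-91) = 4 - 40/3*(-91) = 4 + 3640/3 = 3652/3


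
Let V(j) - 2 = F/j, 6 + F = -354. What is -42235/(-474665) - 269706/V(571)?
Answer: -7309938611002/37118803 ≈ -1.9693e+5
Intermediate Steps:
F = -360 (F = -6 - 354 = -360)
V(j) = 2 - 360/j
-42235/(-474665) - 269706/V(571) = -42235/(-474665) - 269706/(2 - 360/571) = -42235*(-1/474665) - 269706/(2 - 360*1/571) = 8447/94933 - 269706/(2 - 360/571) = 8447/94933 - 269706/782/571 = 8447/94933 - 269706*571/782 = 8447/94933 - 77001063/391 = -7309938611002/37118803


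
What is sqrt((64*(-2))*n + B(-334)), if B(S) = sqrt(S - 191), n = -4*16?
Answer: sqrt(8192 + 5*I*sqrt(21)) ≈ 90.51 + 0.1266*I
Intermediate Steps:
n = -64
B(S) = sqrt(-191 + S)
sqrt((64*(-2))*n + B(-334)) = sqrt((64*(-2))*(-64) + sqrt(-191 - 334)) = sqrt(-128*(-64) + sqrt(-525)) = sqrt(8192 + 5*I*sqrt(21))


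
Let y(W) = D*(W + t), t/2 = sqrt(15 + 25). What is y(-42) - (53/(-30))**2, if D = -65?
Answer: 2454191/900 - 260*sqrt(10) ≈ 1904.7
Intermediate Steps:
t = 4*sqrt(10) (t = 2*sqrt(15 + 25) = 2*sqrt(40) = 2*(2*sqrt(10)) = 4*sqrt(10) ≈ 12.649)
y(W) = -260*sqrt(10) - 65*W (y(W) = -65*(W + 4*sqrt(10)) = -260*sqrt(10) - 65*W)
y(-42) - (53/(-30))**2 = (-260*sqrt(10) - 65*(-42)) - (53/(-30))**2 = (-260*sqrt(10) + 2730) - (53*(-1/30))**2 = (2730 - 260*sqrt(10)) - (-53/30)**2 = (2730 - 260*sqrt(10)) - 1*2809/900 = (2730 - 260*sqrt(10)) - 2809/900 = 2454191/900 - 260*sqrt(10)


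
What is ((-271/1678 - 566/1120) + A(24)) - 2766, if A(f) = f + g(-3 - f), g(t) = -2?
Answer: -1289554277/469840 ≈ -2744.7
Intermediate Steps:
A(f) = -2 + f (A(f) = f - 2 = -2 + f)
((-271/1678 - 566/1120) + A(24)) - 2766 = ((-271/1678 - 566/1120) + (-2 + 24)) - 2766 = ((-271*1/1678 - 566*1/1120) + 22) - 2766 = ((-271/1678 - 283/560) + 22) - 2766 = (-313317/469840 + 22) - 2766 = 10023163/469840 - 2766 = -1289554277/469840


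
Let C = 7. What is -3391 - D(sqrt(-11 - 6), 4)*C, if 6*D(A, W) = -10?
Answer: -10138/3 ≈ -3379.3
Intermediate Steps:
D(A, W) = -5/3 (D(A, W) = (1/6)*(-10) = -5/3)
-3391 - D(sqrt(-11 - 6), 4)*C = -3391 - (-5)*7/3 = -3391 - 1*(-35/3) = -3391 + 35/3 = -10138/3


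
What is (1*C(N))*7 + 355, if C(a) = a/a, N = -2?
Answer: 362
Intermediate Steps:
C(a) = 1
(1*C(N))*7 + 355 = (1*1)*7 + 355 = 1*7 + 355 = 7 + 355 = 362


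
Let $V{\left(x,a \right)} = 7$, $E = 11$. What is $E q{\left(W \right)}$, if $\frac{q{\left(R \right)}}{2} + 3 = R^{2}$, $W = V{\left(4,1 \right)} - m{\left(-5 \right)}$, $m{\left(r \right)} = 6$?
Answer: $-44$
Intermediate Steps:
$W = 1$ ($W = 7 - 6 = 1$)
$q{\left(R \right)} = -6 + 2 R^{2}$
$E q{\left(W \right)} = 11 \left(-6 + 2 \cdot 1^{2}\right) = 11 \left(-6 + 2 \cdot 1\right) = 11 \left(-6 + 2\right) = 11 \left(-4\right) = -44$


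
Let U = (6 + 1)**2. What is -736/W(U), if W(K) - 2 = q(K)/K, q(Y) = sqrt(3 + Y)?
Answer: -220892/597 + 4508*sqrt(13)/597 ≈ -342.78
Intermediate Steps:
U = 49 (U = 7**2 = 49)
W(K) = 2 + sqrt(3 + K)/K
-736/W(U) = -736/(2 + sqrt(3 + 49)/49) = -736/(2 + sqrt(52)/49) = -736/(2 + (2*sqrt(13))/49) = -736/(2 + 2*sqrt(13)/49)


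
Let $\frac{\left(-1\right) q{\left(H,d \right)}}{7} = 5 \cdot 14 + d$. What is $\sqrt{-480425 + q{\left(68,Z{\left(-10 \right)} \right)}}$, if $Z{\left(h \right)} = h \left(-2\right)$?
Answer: $i \sqrt{481055} \approx 693.58 i$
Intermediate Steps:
$Z{\left(h \right)} = - 2 h$
$q{\left(H,d \right)} = -490 - 7 d$ ($q{\left(H,d \right)} = - 7 \left(5 \cdot 14 + d\right) = - 7 \left(70 + d\right) = -490 - 7 d$)
$\sqrt{-480425 + q{\left(68,Z{\left(-10 \right)} \right)}} = \sqrt{-480425 - \left(490 + 7 \left(\left(-2\right) \left(-10\right)\right)\right)} = \sqrt{-480425 - 630} = \sqrt{-481055} = i \sqrt{481055}$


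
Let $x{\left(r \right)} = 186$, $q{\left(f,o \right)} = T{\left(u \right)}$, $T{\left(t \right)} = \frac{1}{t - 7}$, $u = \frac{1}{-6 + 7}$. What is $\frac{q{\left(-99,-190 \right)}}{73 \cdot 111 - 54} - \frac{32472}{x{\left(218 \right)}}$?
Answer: $- \frac{261367159}{1497114} \approx -174.58$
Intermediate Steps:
$u = 1$ ($u = 1^{-1} = 1$)
$T{\left(t \right)} = \frac{1}{-7 + t}$
$q{\left(f,o \right)} = - \frac{1}{6}$ ($q{\left(f,o \right)} = \frac{1}{-7 + 1} = \frac{1}{-6} = - \frac{1}{6}$)
$\frac{q{\left(-99,-190 \right)}}{73 \cdot 111 - 54} - \frac{32472}{x{\left(218 \right)}} = - \frac{1}{6 \left(73 \cdot 111 - 54\right)} - \frac{32472}{186} = - \frac{1}{6 \left(8103 - 54\right)} - \frac{5412}{31} = - \frac{1}{6 \cdot 8049} - \frac{5412}{31} = \left(- \frac{1}{6}\right) \frac{1}{8049} - \frac{5412}{31} = - \frac{1}{48294} - \frac{5412}{31} = - \frac{261367159}{1497114}$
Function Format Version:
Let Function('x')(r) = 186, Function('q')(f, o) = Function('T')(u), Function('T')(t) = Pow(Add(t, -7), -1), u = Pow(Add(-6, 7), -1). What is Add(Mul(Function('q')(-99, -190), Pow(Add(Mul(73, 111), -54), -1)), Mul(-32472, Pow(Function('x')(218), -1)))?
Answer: Rational(-261367159, 1497114) ≈ -174.58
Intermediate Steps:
u = 1 (u = Pow(1, -1) = 1)
Function('T')(t) = Pow(Add(-7, t), -1)
Function('q')(f, o) = Rational(-1, 6) (Function('q')(f, o) = Pow(Add(-7, 1), -1) = Pow(-6, -1) = Rational(-1, 6))
Add(Mul(Function('q')(-99, -190), Pow(Add(Mul(73, 111), -54), -1)), Mul(-32472, Pow(Function('x')(218), -1))) = Add(Mul(Rational(-1, 6), Pow(Add(Mul(73, 111), -54), -1)), Mul(-32472, Pow(186, -1))) = Add(Mul(Rational(-1, 6), Pow(Add(8103, -54), -1)), Mul(-32472, Rational(1, 186))) = Add(Mul(Rational(-1, 6), Pow(8049, -1)), Rational(-5412, 31)) = Add(Mul(Rational(-1, 6), Rational(1, 8049)), Rational(-5412, 31)) = Add(Rational(-1, 48294), Rational(-5412, 31)) = Rational(-261367159, 1497114)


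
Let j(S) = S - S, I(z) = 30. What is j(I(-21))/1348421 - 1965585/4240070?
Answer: -393117/848014 ≈ -0.46357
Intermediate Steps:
j(S) = 0
j(I(-21))/1348421 - 1965585/4240070 = 0/1348421 - 1965585/4240070 = 0*(1/1348421) - 1965585*1/4240070 = 0 - 393117/848014 = -393117/848014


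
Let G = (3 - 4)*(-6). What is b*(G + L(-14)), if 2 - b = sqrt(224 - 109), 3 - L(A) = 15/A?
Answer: 141/7 - 141*sqrt(115)/14 ≈ -87.861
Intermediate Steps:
L(A) = 3 - 15/A
G = 6 (G = -1*(-6) = 6)
b = 2 - sqrt(115) (b = 2 - sqrt(224 - 109) = 2 - sqrt(115) ≈ -8.7238)
b*(G + L(-14)) = (2 - sqrt(115))*(6 + (3 - 15/(-14))) = (2 - sqrt(115))*(6 + (3 - 15*(-1/14))) = (2 - sqrt(115))*(6 + (3 + 15/14)) = (2 - sqrt(115))*(6 + 57/14) = (2 - sqrt(115))*(141/14) = 141/7 - 141*sqrt(115)/14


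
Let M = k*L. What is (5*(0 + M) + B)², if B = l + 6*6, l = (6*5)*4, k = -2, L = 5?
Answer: 11236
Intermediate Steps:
l = 120 (l = 30*4 = 120)
M = -10 (M = -2*5 = -10)
B = 156 (B = 120 + 6*6 = 120 + 36 = 156)
(5*(0 + M) + B)² = (5*(0 - 10) + 156)² = (5*(-10) + 156)² = (-50 + 156)² = 106² = 11236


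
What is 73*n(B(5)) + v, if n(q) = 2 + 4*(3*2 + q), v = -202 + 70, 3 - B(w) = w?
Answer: 1182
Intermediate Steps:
B(w) = 3 - w
v = -132
n(q) = 26 + 4*q (n(q) = 2 + 4*(6 + q) = 2 + (24 + 4*q) = 26 + 4*q)
73*n(B(5)) + v = 73*(26 + 4*(3 - 1*5)) - 132 = 73*(26 + 4*(3 - 5)) - 132 = 73*(26 + 4*(-2)) - 132 = 73*(26 - 8) - 132 = 73*18 - 132 = 1314 - 132 = 1182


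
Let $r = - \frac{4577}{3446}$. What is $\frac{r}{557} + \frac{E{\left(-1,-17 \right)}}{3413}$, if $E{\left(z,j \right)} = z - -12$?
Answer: $\frac{5492341}{6550987286} \approx 0.0008384$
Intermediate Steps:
$E{\left(z,j \right)} = 12 + z$ ($E{\left(z,j \right)} = z + 12 = 12 + z$)
$r = - \frac{4577}{3446}$ ($r = \left(-4577\right) \frac{1}{3446} = - \frac{4577}{3446} \approx -1.3282$)
$\frac{r}{557} + \frac{E{\left(-1,-17 \right)}}{3413} = - \frac{4577}{3446 \cdot 557} + \frac{12 - 1}{3413} = \left(- \frac{4577}{3446}\right) \frac{1}{557} + 11 \cdot \frac{1}{3413} = - \frac{4577}{1919422} + \frac{11}{3413} = \frac{5492341}{6550987286}$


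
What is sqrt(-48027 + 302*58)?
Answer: I*sqrt(30511) ≈ 174.67*I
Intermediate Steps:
sqrt(-48027 + 302*58) = sqrt(-48027 + 17516) = sqrt(-30511) = I*sqrt(30511)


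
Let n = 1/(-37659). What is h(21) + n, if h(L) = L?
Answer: 790838/37659 ≈ 21.000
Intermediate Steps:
n = -1/37659 ≈ -2.6554e-5
h(21) + n = 21 - 1/37659 = 790838/37659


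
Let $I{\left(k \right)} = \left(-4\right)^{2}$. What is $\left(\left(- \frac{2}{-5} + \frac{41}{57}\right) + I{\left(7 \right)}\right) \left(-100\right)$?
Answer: $- \frac{97580}{57} \approx -1711.9$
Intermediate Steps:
$I{\left(k \right)} = 16$
$\left(\left(- \frac{2}{-5} + \frac{41}{57}\right) + I{\left(7 \right)}\right) \left(-100\right) = \left(\left(- \frac{2}{-5} + \frac{41}{57}\right) + 16\right) \left(-100\right) = \left(\left(\left(-2\right) \left(- \frac{1}{5}\right) + 41 \cdot \frac{1}{57}\right) + 16\right) \left(-100\right) = \left(\left(\frac{2}{5} + \frac{41}{57}\right) + 16\right) \left(-100\right) = \left(\frac{319}{285} + 16\right) \left(-100\right) = \frac{4879}{285} \left(-100\right) = - \frac{97580}{57}$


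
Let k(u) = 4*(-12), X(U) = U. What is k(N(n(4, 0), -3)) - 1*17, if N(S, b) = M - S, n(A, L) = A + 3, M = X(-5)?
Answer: -65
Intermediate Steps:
M = -5
n(A, L) = 3 + A
N(S, b) = -5 - S
k(u) = -48
k(N(n(4, 0), -3)) - 1*17 = -48 - 1*17 = -48 - 17 = -65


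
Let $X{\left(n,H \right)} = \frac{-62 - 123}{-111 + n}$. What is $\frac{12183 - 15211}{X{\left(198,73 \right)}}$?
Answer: $\frac{263436}{185} \approx 1424.0$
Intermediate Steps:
$X{\left(n,H \right)} = - \frac{185}{-111 + n}$
$\frac{12183 - 15211}{X{\left(198,73 \right)}} = \frac{12183 - 15211}{\left(-185\right) \frac{1}{-111 + 198}} = - \frac{3028}{\left(-185\right) \frac{1}{87}} = - \frac{3028}{- \frac{185}{87}} = \left(-3028\right) \left(- \frac{87}{185}\right) = \frac{263436}{185}$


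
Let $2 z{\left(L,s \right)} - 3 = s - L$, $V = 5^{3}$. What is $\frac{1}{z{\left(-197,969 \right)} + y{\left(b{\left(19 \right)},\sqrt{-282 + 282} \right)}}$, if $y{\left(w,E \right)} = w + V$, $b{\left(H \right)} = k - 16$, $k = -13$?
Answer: $\frac{2}{1361} \approx 0.0014695$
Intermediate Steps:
$V = 125$
$b{\left(H \right)} = -29$ ($b{\left(H \right)} = -13 - 16 = -29$)
$z{\left(L,s \right)} = \frac{3}{2} + \frac{s}{2} - \frac{L}{2}$ ($z{\left(L,s \right)} = \frac{3}{2} + \frac{s - L}{2} = \frac{3}{2} - \left(\frac{L}{2} - \frac{s}{2}\right) = \frac{3}{2} + \frac{s}{2} - \frac{L}{2}$)
$y{\left(w,E \right)} = 125 + w$ ($y{\left(w,E \right)} = w + 125 = 125 + w$)
$\frac{1}{z{\left(-197,969 \right)} + y{\left(b{\left(19 \right)},\sqrt{-282 + 282} \right)}} = \frac{1}{\left(\frac{3}{2} + \frac{1}{2} \cdot 969 - - \frac{197}{2}\right) + \left(125 - 29\right)} = \frac{1}{\left(\frac{3}{2} + \frac{969}{2} + \frac{197}{2}\right) + 96} = \frac{1}{\frac{1169}{2} + 96} = \frac{1}{\frac{1361}{2}} = \frac{2}{1361}$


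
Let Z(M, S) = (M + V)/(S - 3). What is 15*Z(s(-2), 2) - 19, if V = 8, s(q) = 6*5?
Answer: -589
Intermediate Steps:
s(q) = 30
Z(M, S) = (8 + M)/(-3 + S) (Z(M, S) = (M + 8)/(S - 3) = (8 + M)/(-3 + S))
15*Z(s(-2), 2) - 19 = 15*((8 + 30)/(-3 + 2)) - 19 = 15*(38/(-1)) - 19 = 15*(-1*38) - 19 = 15*(-38) - 19 = -570 - 19 = -589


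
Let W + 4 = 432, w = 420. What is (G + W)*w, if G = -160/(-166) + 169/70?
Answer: 15037842/83 ≈ 1.8118e+5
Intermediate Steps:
G = 19627/5810 (G = -160*(-1/166) + 169*(1/70) = 80/83 + 169/70 = 19627/5810 ≈ 3.3781)
W = 428 (W = -4 + 432 = 428)
(G + W)*w = (19627/5810 + 428)*420 = (2506307/5810)*420 = 15037842/83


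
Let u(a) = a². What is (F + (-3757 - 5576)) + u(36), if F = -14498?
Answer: -22535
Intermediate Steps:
(F + (-3757 - 5576)) + u(36) = (-14498 + (-3757 - 5576)) + 36² = (-14498 - 9333) + 1296 = -23831 + 1296 = -22535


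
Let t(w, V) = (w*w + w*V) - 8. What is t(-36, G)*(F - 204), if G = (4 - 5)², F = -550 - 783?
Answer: -1924324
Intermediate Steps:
F = -1333
G = 1 (G = (-1)² = 1)
t(w, V) = -8 + w² + V*w (t(w, V) = (w² + V*w) - 8 = -8 + w² + V*w)
t(-36, G)*(F - 204) = (-8 + (-36)² + 1*(-36))*(-1333 - 204) = (-8 + 1296 - 36)*(-1537) = 1252*(-1537) = -1924324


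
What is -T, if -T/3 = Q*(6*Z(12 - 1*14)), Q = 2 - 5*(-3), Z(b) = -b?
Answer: 612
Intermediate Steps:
Q = 17 (Q = 2 + 15 = 17)
T = -612 (T = -51*6*(-(12 - 1*14)) = -51*6*(-(12 - 14)) = -51*6*(-1*(-2)) = -51*6*2 = -51*12 = -3*204 = -612)
-T = -1*(-612) = 612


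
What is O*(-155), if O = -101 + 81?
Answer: 3100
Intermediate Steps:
O = -20
O*(-155) = -20*(-155) = 3100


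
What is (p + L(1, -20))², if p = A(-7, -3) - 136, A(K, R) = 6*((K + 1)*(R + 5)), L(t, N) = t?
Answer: 42849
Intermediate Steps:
A(K, R) = 6*(1 + K)*(5 + R) (A(K, R) = 6*((1 + K)*(5 + R)) = 6*(1 + K)*(5 + R))
p = -208 (p = (30 + 6*(-3) + 30*(-7) + 6*(-7)*(-3)) - 136 = (30 - 18 - 210 + 126) - 136 = -72 - 136 = -208)
(p + L(1, -20))² = (-208 + 1)² = (-207)² = 42849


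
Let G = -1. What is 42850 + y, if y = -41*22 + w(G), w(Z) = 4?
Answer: 41952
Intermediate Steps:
y = -898 (y = -41*22 + 4 = -902 + 4 = -898)
42850 + y = 42850 - 898 = 41952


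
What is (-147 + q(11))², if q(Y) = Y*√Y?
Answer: 22940 - 3234*√11 ≈ 12214.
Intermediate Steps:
q(Y) = Y^(3/2)
(-147 + q(11))² = (-147 + 11^(3/2))² = (-147 + 11*√11)²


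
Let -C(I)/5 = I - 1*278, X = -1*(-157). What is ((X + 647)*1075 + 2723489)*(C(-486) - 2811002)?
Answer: -10071576700598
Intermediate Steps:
X = 157
C(I) = 1390 - 5*I (C(I) = -5*(I - 1*278) = -5*(I - 278) = -5*(-278 + I) = 1390 - 5*I)
((X + 647)*1075 + 2723489)*(C(-486) - 2811002) = ((157 + 647)*1075 + 2723489)*((1390 - 5*(-486)) - 2811002) = (804*1075 + 2723489)*((1390 + 2430) - 2811002) = (864300 + 2723489)*(3820 - 2811002) = 3587789*(-2807182) = -10071576700598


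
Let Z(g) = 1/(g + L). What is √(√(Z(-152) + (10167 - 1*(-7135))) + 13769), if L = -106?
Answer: √(916519716 + 258*√1151690070)/258 ≈ 117.90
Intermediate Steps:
Z(g) = 1/(-106 + g) (Z(g) = 1/(g - 106) = 1/(-106 + g))
√(√(Z(-152) + (10167 - 1*(-7135))) + 13769) = √(√(1/(-106 - 152) + (10167 - 1*(-7135))) + 13769) = √(√(1/(-258) + (10167 + 7135)) + 13769) = √(√(-1/258 + 17302) + 13769) = √(√(4463915/258) + 13769) = √(√1151690070/258 + 13769) = √(13769 + √1151690070/258)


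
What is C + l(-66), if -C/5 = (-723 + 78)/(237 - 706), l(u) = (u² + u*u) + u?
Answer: 4051749/469 ≈ 8639.1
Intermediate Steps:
l(u) = u + 2*u² (l(u) = (u² + u²) + u = 2*u² + u = u + 2*u²)
C = -3225/469 (C = -5*(-723 + 78)/(237 - 706) = -(-3225)/(-469) = -(-3225)*(-1)/469 = -5*645/469 = -3225/469 ≈ -6.8763)
C + l(-66) = -3225/469 - 66*(1 + 2*(-66)) = -3225/469 - 66*(1 - 132) = -3225/469 - 66*(-131) = -3225/469 + 8646 = 4051749/469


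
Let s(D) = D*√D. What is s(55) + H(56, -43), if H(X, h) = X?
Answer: 56 + 55*√55 ≈ 463.89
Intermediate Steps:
s(D) = D^(3/2)
s(55) + H(56, -43) = 55^(3/2) + 56 = 55*√55 + 56 = 56 + 55*√55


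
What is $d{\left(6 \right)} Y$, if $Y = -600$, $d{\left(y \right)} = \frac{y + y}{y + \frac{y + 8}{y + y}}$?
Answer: $- \frac{43200}{43} \approx -1004.7$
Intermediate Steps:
$d{\left(y \right)} = \frac{2 y}{y + \frac{8 + y}{2 y}}$
$d{\left(6 \right)} Y = \frac{4 \cdot 6^{2}}{8 + 6 + 2 \cdot 6^{2}} \left(-600\right) = 4 \cdot 36 \frac{1}{8 + 6 + 2 \cdot 36} \left(-600\right) = 4 \cdot 36 \frac{1}{8 + 6 + 72} \left(-600\right) = 4 \cdot 36 \cdot \frac{1}{86} \left(-600\right) = \frac{72}{43} \left(-600\right) = - \frac{43200}{43}$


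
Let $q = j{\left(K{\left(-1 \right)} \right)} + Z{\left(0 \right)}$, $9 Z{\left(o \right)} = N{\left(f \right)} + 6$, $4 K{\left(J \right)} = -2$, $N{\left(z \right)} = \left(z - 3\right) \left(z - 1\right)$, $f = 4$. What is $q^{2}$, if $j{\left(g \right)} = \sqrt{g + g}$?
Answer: $2 i \approx 2.0 i$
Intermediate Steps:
$N{\left(z \right)} = \left(-1 + z\right) \left(-3 + z\right)$ ($N{\left(z \right)} = \left(-3 + z\right) \left(-1 + z\right) = \left(-1 + z\right) \left(-3 + z\right)$)
$K{\left(J \right)} = - \frac{1}{2}$ ($K{\left(J \right)} = \frac{1}{4} \left(-2\right) = - \frac{1}{2}$)
$j{\left(g \right)} = \sqrt{2} \sqrt{g}$ ($j{\left(g \right)} = \sqrt{2 g} = \sqrt{2} \sqrt{g}$)
$Z{\left(o \right)} = 1$ ($Z{\left(o \right)} = \frac{\left(3 + 4^{2} - 16\right) + 6}{9} = \frac{\left(3 + 16 - 16\right) + 6}{9} = \frac{3 + 6}{9} = \frac{1}{9} \cdot 9 = 1$)
$q = 1 + i$ ($q = \sqrt{2} \sqrt{- \frac{1}{2}} + 1 = \sqrt{2} \frac{i \sqrt{2}}{2} + 1 = i + 1 = 1 + i \approx 1.0 + 1.0 i$)
$q^{2} = \left(1 + i\right)^{2}$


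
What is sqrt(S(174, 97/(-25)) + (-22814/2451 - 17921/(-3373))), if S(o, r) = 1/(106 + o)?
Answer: I*sqrt(5346871233912649770)/1157411220 ≈ 1.9978*I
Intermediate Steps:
sqrt(S(174, 97/(-25)) + (-22814/2451 - 17921/(-3373))) = sqrt(1/(106 + 174) + (-22814/2451 - 17921/(-3373))) = sqrt(1/280 + (-22814*1/2451 - 17921*(-1/3373))) = sqrt(1/280 + (-22814/2451 + 17921/3373)) = sqrt(1/280 - 33027251/8267223) = sqrt(-9239363057/2314822440) = I*sqrt(5346871233912649770)/1157411220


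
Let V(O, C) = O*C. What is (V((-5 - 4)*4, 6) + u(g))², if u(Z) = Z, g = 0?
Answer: 46656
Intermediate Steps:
V(O, C) = C*O
(V((-5 - 4)*4, 6) + u(g))² = (6*((-5 - 4)*4) + 0)² = (6*(-9*4) + 0)² = (6*(-36) + 0)² = (-216 + 0)² = (-216)² = 46656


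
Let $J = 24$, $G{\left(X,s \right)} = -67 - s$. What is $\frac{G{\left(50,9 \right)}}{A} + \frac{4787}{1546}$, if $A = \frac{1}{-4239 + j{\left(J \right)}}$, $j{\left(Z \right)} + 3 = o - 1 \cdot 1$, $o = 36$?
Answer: $\frac{494310459}{1546} \approx 3.1974 \cdot 10^{5}$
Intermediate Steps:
$j{\left(Z \right)} = 32$ ($j{\left(Z \right)} = -3 + \left(36 - 1 \cdot 1\right) = -3 + \left(36 - 1\right) = -3 + 35 = 32$)
$A = - \frac{1}{4207}$ ($A = \frac{1}{-4239 + 32} = \frac{1}{-4207} = - \frac{1}{4207} \approx -0.0002377$)
$\frac{G{\left(50,9 \right)}}{A} + \frac{4787}{1546} = \frac{-67 - 9}{- \frac{1}{4207}} + \frac{4787}{1546} = \left(-67 - 9\right) \left(-4207\right) + 4787 \cdot \frac{1}{1546} = \left(-76\right) \left(-4207\right) + \frac{4787}{1546} = 319732 + \frac{4787}{1546} = \frac{494310459}{1546}$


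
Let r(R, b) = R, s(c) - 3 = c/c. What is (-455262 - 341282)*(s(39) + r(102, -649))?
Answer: -84433664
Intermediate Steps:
s(c) = 4 (s(c) = 3 + c/c = 3 + 1 = 4)
(-455262 - 341282)*(s(39) + r(102, -649)) = (-455262 - 341282)*(4 + 102) = -796544*106 = -84433664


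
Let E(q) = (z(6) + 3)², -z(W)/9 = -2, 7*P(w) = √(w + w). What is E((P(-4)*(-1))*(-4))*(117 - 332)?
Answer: -94815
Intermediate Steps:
P(w) = √2*√w/7 (P(w) = √(w + w)/7 = √(2*w)/7 = (√2*√w)/7 = √2*√w/7)
z(W) = 18 (z(W) = -9*(-2) = 18)
E(q) = 441 (E(q) = (18 + 3)² = 21² = 441)
E((P(-4)*(-1))*(-4))*(117 - 332) = 441*(117 - 332) = 441*(-215) = -94815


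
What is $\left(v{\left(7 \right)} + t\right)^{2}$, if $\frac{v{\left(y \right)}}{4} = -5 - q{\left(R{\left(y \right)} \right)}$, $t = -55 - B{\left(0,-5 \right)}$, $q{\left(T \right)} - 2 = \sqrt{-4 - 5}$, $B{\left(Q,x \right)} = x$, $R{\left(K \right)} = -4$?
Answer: $5940 + 1872 i \approx 5940.0 + 1872.0 i$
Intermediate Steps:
$q{\left(T \right)} = 2 + 3 i$ ($q{\left(T \right)} = 2 + \sqrt{-4 - 5} = 2 + \sqrt{-9} = 2 + 3 i$)
$t = -50$ ($t = -55 - -5 = -55 + 5 = -50$)
$v{\left(y \right)} = -28 - 12 i$ ($v{\left(y \right)} = 4 \left(-5 - \left(2 + 3 i\right)\right) = 4 \left(-7 - 3 i\right) = -28 - 12 i$)
$\left(v{\left(7 \right)} + t\right)^{2} = \left(\left(-28 - 12 i\right) - 50\right)^{2} = \left(-78 - 12 i\right)^{2}$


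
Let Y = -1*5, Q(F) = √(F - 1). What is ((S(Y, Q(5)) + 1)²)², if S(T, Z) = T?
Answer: 256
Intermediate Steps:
Q(F) = √(-1 + F)
Y = -5
((S(Y, Q(5)) + 1)²)² = ((-5 + 1)²)² = ((-4)²)² = 16² = 256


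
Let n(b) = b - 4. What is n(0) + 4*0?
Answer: -4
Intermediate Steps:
n(b) = -4 + b
n(0) + 4*0 = (-4 + 0) + 4*0 = -4 + 0 = -4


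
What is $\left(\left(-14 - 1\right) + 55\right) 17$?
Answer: $680$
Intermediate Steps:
$\left(\left(-14 - 1\right) + 55\right) 17 = \left(-15 + 55\right) 17 = 40 \cdot 17 = 680$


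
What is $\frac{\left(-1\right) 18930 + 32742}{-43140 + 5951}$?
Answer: $- \frac{13812}{37189} \approx -0.3714$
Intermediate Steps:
$\frac{\left(-1\right) 18930 + 32742}{-43140 + 5951} = \frac{-18930 + 32742}{-37189} = 13812 \left(- \frac{1}{37189}\right) = - \frac{13812}{37189}$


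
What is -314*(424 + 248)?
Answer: -211008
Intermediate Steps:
-314*(424 + 248) = -314*672 = -211008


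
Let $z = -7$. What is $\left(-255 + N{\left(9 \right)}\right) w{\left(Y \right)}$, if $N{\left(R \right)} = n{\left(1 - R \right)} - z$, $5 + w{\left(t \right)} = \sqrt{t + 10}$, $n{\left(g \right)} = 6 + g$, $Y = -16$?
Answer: $1250 - 250 i \sqrt{6} \approx 1250.0 - 612.37 i$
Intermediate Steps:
$w{\left(t \right)} = -5 + \sqrt{10 + t}$ ($w{\left(t \right)} = -5 + \sqrt{t + 10} = -5 + \sqrt{10 + t}$)
$N{\left(R \right)} = 14 - R$ ($N{\left(R \right)} = \left(6 - \left(-1 + R\right)\right) - -7 = \left(7 - R\right) + 7 = 14 - R$)
$\left(-255 + N{\left(9 \right)}\right) w{\left(Y \right)} = \left(-255 + \left(14 - 9\right)\right) \left(-5 + \sqrt{10 - 16}\right) = \left(-255 + \left(14 - 9\right)\right) \left(-5 + \sqrt{-6}\right) = \left(-255 + 5\right) \left(-5 + i \sqrt{6}\right) = - 250 \left(-5 + i \sqrt{6}\right) = 1250 - 250 i \sqrt{6}$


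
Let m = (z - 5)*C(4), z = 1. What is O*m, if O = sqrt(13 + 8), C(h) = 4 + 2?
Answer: -24*sqrt(21) ≈ -109.98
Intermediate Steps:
C(h) = 6
O = sqrt(21) ≈ 4.5826
m = -24 (m = (1 - 5)*6 = -4*6 = -24)
O*m = sqrt(21)*(-24) = -24*sqrt(21)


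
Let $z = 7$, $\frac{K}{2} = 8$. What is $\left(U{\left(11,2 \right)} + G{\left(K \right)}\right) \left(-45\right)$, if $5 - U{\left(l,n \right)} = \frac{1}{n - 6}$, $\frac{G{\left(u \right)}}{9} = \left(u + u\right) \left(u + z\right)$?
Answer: $- \frac{1193265}{4} \approx -2.9832 \cdot 10^{5}$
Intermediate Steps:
$K = 16$ ($K = 2 \cdot 8 = 16$)
$G{\left(u \right)} = 18 u \left(7 + u\right)$ ($G{\left(u \right)} = 9 \left(u + u\right) \left(u + 7\right) = 9 \cdot 2 u \left(7 + u\right) = 18 u \left(7 + u\right)$)
$U{\left(l,n \right)} = 5 - \frac{1}{-6 + n}$ ($U{\left(l,n \right)} = 5 - \frac{1}{n - 6} = 5 - \frac{1}{-6 + n}$)
$\left(U{\left(11,2 \right)} + G{\left(K \right)}\right) \left(-45\right) = \left(\frac{-31 + 5 \cdot 2}{-6 + 2} + 18 \cdot 16 \left(7 + 16\right)\right) \left(-45\right) = \left(\frac{-31 + 10}{-4} + 18 \cdot 16 \cdot 23\right) \left(-45\right) = \left(\left(- \frac{1}{4}\right) \left(-21\right) + 6624\right) \left(-45\right) = \left(\frac{21}{4} + 6624\right) \left(-45\right) = \frac{26517}{4} \left(-45\right) = - \frac{1193265}{4}$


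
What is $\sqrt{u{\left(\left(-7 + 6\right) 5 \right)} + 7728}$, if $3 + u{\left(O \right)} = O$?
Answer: $2 \sqrt{1930} \approx 87.864$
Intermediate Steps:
$u{\left(O \right)} = -3 + O$
$\sqrt{u{\left(\left(-7 + 6\right) 5 \right)} + 7728} = \sqrt{\left(-3 + \left(-7 + 6\right) 5\right) + 7728} = \sqrt{\left(-3 - 5\right) + 7728} = \sqrt{-8 + 7728} = \sqrt{7720} = 2 \sqrt{1930}$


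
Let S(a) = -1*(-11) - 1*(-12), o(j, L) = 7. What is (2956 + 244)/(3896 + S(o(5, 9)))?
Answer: 3200/3919 ≈ 0.81653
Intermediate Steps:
S(a) = 23 (S(a) = 11 + 12 = 23)
(2956 + 244)/(3896 + S(o(5, 9))) = (2956 + 244)/(3896 + 23) = 3200/3919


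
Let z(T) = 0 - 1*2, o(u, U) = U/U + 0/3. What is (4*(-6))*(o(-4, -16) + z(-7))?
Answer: 24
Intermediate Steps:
o(u, U) = 1 (o(u, U) = 1 + 0*(1/3) = 1 + 0 = 1)
z(T) = -2 (z(T) = 0 - 2 = -2)
(4*(-6))*(o(-4, -16) + z(-7)) = (4*(-6))*(1 - 2) = -24*(-1) = 24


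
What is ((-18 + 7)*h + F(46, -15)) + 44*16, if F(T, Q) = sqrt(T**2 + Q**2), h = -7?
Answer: 781 + sqrt(2341) ≈ 829.38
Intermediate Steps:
F(T, Q) = sqrt(Q**2 + T**2)
((-18 + 7)*h + F(46, -15)) + 44*16 = ((-18 + 7)*(-7) + sqrt((-15)**2 + 46**2)) + 44*16 = (-11*(-7) + sqrt(225 + 2116)) + 704 = (77 + sqrt(2341)) + 704 = 781 + sqrt(2341)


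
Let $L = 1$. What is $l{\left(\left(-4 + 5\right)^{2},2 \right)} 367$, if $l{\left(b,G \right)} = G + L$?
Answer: $1101$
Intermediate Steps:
$l{\left(b,G \right)} = 1 + G$ ($l{\left(b,G \right)} = G + 1 = 1 + G$)
$l{\left(\left(-4 + 5\right)^{2},2 \right)} 367 = \left(1 + 2\right) 367 = 3 \cdot 367 = 1101$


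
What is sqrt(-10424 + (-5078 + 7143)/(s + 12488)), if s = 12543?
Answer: 3*I*sqrt(725679503161)/25031 ≈ 102.1*I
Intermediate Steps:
sqrt(-10424 + (-5078 + 7143)/(s + 12488)) = sqrt(-10424 + (-5078 + 7143)/(12543 + 12488)) = sqrt(-10424 + 2065/25031) = sqrt(-260921079/25031) = 3*I*sqrt(725679503161)/25031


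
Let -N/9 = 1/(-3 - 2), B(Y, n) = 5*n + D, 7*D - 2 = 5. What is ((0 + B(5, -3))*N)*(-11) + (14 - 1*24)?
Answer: 1336/5 ≈ 267.20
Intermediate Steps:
D = 1 (D = 2/7 + (⅐)*5 = 2/7 + 5/7 = 1)
B(Y, n) = 1 + 5*n (B(Y, n) = 5*n + 1 = 1 + 5*n)
N = 9/5 (N = -9/(-3 - 2) = -9/(-5) = -9*(-⅕) = 9/5 ≈ 1.8000)
((0 + B(5, -3))*N)*(-11) + (14 - 1*24) = ((0 + (1 + 5*(-3)))*(9/5))*(-11) + (14 - 1*24) = ((0 + (1 - 15))*(9/5))*(-11) + (14 - 24) = ((0 - 14)*(9/5))*(-11) - 10 = -14*9/5*(-11) - 10 = -126/5*(-11) - 10 = 1386/5 - 10 = 1336/5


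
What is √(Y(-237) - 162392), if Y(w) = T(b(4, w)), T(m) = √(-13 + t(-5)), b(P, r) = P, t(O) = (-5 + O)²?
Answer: √(-162392 + √87) ≈ 402.97*I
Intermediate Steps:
T(m) = √87 (T(m) = √(-13 + (-5 - 5)²) = √(-13 + (-10)²) = √(-13 + 100) = √87)
Y(w) = √87
√(Y(-237) - 162392) = √(√87 - 162392) = √(-162392 + √87)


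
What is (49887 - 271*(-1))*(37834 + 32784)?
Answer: 3542057644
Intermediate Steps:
(49887 - 271*(-1))*(37834 + 32784) = (49887 + 271)*70618 = 50158*70618 = 3542057644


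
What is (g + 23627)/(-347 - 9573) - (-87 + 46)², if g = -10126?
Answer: -16689021/9920 ≈ -1682.4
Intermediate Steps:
(g + 23627)/(-347 - 9573) - (-87 + 46)² = (-10126 + 23627)/(-347 - 9573) - (-87 + 46)² = 13501/(-9920) - 1*(-41)² = 13501*(-1/9920) - 1*1681 = -13501/9920 - 1681 = -16689021/9920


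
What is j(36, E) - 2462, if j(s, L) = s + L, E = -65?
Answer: -2491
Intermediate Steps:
j(s, L) = L + s
j(36, E) - 2462 = (-65 + 36) - 2462 = -29 - 2462 = -2491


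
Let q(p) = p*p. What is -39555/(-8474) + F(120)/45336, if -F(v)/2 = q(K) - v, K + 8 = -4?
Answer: 74702447/16007386 ≈ 4.6667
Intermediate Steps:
K = -12 (K = -8 - 4 = -12)
q(p) = p²
F(v) = -288 + 2*v (F(v) = -2*((-12)² - v) = -2*(144 - v) = -288 + 2*v)
-39555/(-8474) + F(120)/45336 = -39555/(-8474) + (-288 + 2*120)/45336 = -39555*(-1/8474) + (-288 + 240)*(1/45336) = 39555/8474 - 48*1/45336 = 39555/8474 - 2/1889 = 74702447/16007386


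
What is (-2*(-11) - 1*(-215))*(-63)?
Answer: -14931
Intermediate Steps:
(-2*(-11) - 1*(-215))*(-63) = (22 + 215)*(-63) = 237*(-63) = -14931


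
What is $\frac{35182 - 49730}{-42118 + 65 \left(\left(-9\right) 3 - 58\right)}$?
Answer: $\frac{14548}{47643} \approx 0.30535$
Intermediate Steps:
$\frac{35182 - 49730}{-42118 + 65 \left(\left(-9\right) 3 - 58\right)} = - \frac{14548}{-42118 + 65 \left(-27 - 58\right)} = - \frac{14548}{-42118 + 65 \left(-85\right)} = - \frac{14548}{-42118 - 5525} = - \frac{14548}{-47643} = \left(-14548\right) \left(- \frac{1}{47643}\right) = \frac{14548}{47643}$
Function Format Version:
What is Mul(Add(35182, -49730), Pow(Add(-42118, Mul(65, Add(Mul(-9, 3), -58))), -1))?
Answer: Rational(14548, 47643) ≈ 0.30535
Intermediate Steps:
Mul(Add(35182, -49730), Pow(Add(-42118, Mul(65, Add(Mul(-9, 3), -58))), -1)) = Mul(-14548, Pow(Add(-42118, Mul(65, Add(-27, -58))), -1)) = Mul(-14548, Pow(Add(-42118, Mul(65, -85)), -1)) = Mul(-14548, Pow(Add(-42118, -5525), -1)) = Mul(-14548, Pow(-47643, -1)) = Mul(-14548, Rational(-1, 47643)) = Rational(14548, 47643)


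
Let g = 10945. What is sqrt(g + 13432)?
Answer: sqrt(24377) ≈ 156.13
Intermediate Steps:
sqrt(g + 13432) = sqrt(10945 + 13432) = sqrt(24377)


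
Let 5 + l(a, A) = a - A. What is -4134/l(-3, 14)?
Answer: 2067/11 ≈ 187.91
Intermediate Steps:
l(a, A) = -5 + a - A (l(a, A) = -5 + (a - A) = -5 + a - A)
-4134/l(-3, 14) = -4134/(-5 - 3 - 1*14) = -4134/(-5 - 3 - 14) = -4134/(-22) = -4134*(-1/22) = 2067/11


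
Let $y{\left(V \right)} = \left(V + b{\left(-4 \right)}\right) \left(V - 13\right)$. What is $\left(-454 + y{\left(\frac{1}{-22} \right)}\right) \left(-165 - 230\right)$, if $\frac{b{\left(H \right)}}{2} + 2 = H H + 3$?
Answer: $\frac{171479375}{484} \approx 3.543 \cdot 10^{5}$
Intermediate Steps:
$b{\left(H \right)} = 2 + 2 H^{2}$ ($b{\left(H \right)} = -4 + 2 \left(H H + 3\right) = -4 + 2 \left(H^{2} + 3\right) = -4 + 2 \left(3 + H^{2}\right) = -4 + \left(6 + 2 H^{2}\right) = 2 + 2 H^{2}$)
$y{\left(V \right)} = \left(-13 + V\right) \left(34 + V\right)$ ($y{\left(V \right)} = \left(V + \left(2 + 2 \left(-4\right)^{2}\right)\right) \left(V - 13\right) = \left(V + \left(2 + 2 \cdot 16\right)\right) \left(-13 + V\right) = \left(V + \left(2 + 32\right)\right) \left(-13 + V\right) = \left(V + 34\right) \left(-13 + V\right) = \left(34 + V\right) \left(-13 + V\right) = \left(-13 + V\right) \left(34 + V\right)$)
$\left(-454 + y{\left(\frac{1}{-22} \right)}\right) \left(-165 - 230\right) = \left(-454 + \left(-442 + \left(\frac{1}{-22}\right)^{2} + \frac{21}{-22}\right)\right) \left(-165 - 230\right) = \left(-454 + \left(-442 + \left(- \frac{1}{22}\right)^{2} + 21 \left(- \frac{1}{22}\right)\right)\right) \left(-395\right) = \left(-454 - \frac{214389}{484}\right) \left(-395\right) = \left(- \frac{434125}{484}\right) \left(-395\right) = \frac{171479375}{484}$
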